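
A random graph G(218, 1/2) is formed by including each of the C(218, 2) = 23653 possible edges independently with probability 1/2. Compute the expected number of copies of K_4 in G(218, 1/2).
E[# K_4] = C(218, 4) · (1/2)^C(4, 2) = 91537110 / 2^6 = 45768555/32 = 1430267.34375

For each 4-subset S of vertices (there are C(218, 4) = 91537110 such S), let X_S = 1 if S induces a K_4 (all C(4, 2) = 6 edges present). Then P(X_S = 1) = (1/2)^6 = 1/64. By linearity of expectation, E[# K_4] = C(218, 4) · (1/2)^6 = 91537110 / 64 = 45768555/32 = 1430267.34375.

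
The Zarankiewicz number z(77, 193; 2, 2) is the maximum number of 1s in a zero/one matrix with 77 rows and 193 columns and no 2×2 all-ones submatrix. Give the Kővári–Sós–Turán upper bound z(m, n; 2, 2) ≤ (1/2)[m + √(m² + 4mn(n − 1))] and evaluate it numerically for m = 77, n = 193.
z(77, 193; 2, 2) ≤ (1/2)[77 + √(77² + 4·77·193·192)] = (1/2)[77 + √11419177] = 1728.1136

Kővári–Sós–Turán: let r_1, ..., r_77 be the row sums and z = Σ r_i the total number of 1s. Each pair of columns can share at most one row with both entries 1 (else a 2×2 all-ones block appears), so Σ_i C(r_i, 2) ≤ C(193, 2) = 18528. By convexity Σ_i C(r_i, 2) ≥ 77·C(z/77, 2) = z(z − 77)/(2·77), giving z² − 77z − 77·193·192 ≤ 0 and hence z ≤ (1/2)[77 + √(5929 + 4·2853312)] = (1/2)[77 + √11419177] ≈ (1/2)(77 + 3379.2273) = 1728.1136.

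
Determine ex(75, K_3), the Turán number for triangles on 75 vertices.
ex(75, K_3) = ⌊75^2/4⌋ = 1406

Mantel (1907): a triangle-free graph on n vertices has at most ⌊n^2/4⌋ edges, with equality for the complete bipartite graph K_{⌊n/2⌋, ⌈n/2⌉}. For n = 75: ⌊75^2/4⌋ = ⌊5625/4⌋ = 1406. The extremal graph is K_{37, 38}, which has 37·38 = 1406 edges.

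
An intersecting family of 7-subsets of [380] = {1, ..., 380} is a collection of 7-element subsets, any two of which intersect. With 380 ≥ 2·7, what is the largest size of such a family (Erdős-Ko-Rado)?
max |F| = C(379, 6) = 3955765864050

The Erdős-Ko-Rado theorem states: for n ≥ 2k, an intersecting family of k-subsets of an n-element set has size at most C(n − 1, k − 1), with equality for 'star' families {A ⊆ [n] : |A| = k, i ∈ A} (fix an element i). For n = 380, k = 7: C(379, 6) = 3955765864050.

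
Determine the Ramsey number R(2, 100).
R(2, 100) = 100

R(2, k) = k for all k ≥ 2: in a 2-colouring of K_k, either some edge is red (a red K_2) or all edges are blue (a blue K_k). And K_{99} coloured all-blue has no blue K_100, so R(2, 100) > 99. Hence R(2, 100) = 100.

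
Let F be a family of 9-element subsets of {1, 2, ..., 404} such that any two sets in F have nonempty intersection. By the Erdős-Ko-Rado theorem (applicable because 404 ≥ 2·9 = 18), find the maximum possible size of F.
max |F| = C(403, 8) = 16090020602228430

The Erdős-Ko-Rado theorem states: for n ≥ 2k, an intersecting family of k-subsets of an n-element set has size at most C(n − 1, k − 1), with equality for 'star' families {A ⊆ [n] : |A| = k, i ∈ A} (fix an element i). For n = 404, k = 9: C(403, 8) = 16090020602228430.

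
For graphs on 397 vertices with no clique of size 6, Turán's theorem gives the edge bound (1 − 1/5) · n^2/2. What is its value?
Turán density bound = (4/5) · 397^2/2 = 315218/5 ≈ 63043.6

Turán's theorem: ex(n, K_{r+1}) is achieved by the complete r-partite Turán graph T(n, r) with parts as balanced as possible, and is at most (1 − 1/r) · n^2/2. For r = 5, n = 397: the density bound is (4/5) · 157609/2 = 315218/5 ≈ 63043.6. The integer-valued extremum is e(T(397, 5)) = 63043, which is strictly less than the density bound 315218/5 since 5 ∤ 397 (the parts of T(397, 5) cannot all be equal).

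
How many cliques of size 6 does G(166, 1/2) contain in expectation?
E[# K_6] = C(166, 6) · (1/2)^C(6, 2) = 26523563913 / 2^15 ≈ 809434.933868

For each 6-subset S of vertices (there are C(166, 6) = 26523563913 such S), let X_S = 1 if S induces a K_6 (all C(6, 2) = 15 edges present). Then P(X_S = 1) = (1/2)^15 = 1/32768. By linearity of expectation, E[# K_6] = C(166, 6) · (1/2)^15 = 26523563913 / 32768 ≈ 809434.933868.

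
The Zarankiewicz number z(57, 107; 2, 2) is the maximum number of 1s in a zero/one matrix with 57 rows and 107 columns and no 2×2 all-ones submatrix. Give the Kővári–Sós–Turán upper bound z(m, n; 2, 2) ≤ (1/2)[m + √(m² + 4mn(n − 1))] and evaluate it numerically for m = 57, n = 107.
z(57, 107; 2, 2) ≤ (1/2)[57 + √(57² + 4·57·107·106)] = (1/2)[57 + √2589225] = 833.0534

Kővári–Sós–Turán: let r_1, ..., r_57 be the row sums and z = Σ r_i the total number of 1s. Each pair of columns can share at most one row with both entries 1 (else a 2×2 all-ones block appears), so Σ_i C(r_i, 2) ≤ C(107, 2) = 5671. By convexity Σ_i C(r_i, 2) ≥ 57·C(z/57, 2) = z(z − 57)/(2·57), giving z² − 57z − 57·107·106 ≤ 0 and hence z ≤ (1/2)[57 + √(3249 + 4·646494)] = (1/2)[57 + √2589225] ≈ (1/2)(57 + 1609.1069) = 833.0534.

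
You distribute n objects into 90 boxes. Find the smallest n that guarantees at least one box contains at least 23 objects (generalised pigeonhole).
n = (23 − 1)·90 + 1 = 1981

By the generalised pigeonhole principle, to guarantee some box contains ≥ r objects we need more than (r − 1) · k objects total. Threshold: n = (r − 1) · k + 1. With r = 23 and k = 90: n = 22 · 90 + 1 = 1980 + 1 = 1981. For n = 1980 = 22 · 90, we can put exactly 22 objects in every box, avoiding 23 in any single one — so 1981 is tight.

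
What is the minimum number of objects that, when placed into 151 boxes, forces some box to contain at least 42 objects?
n = (42 − 1)·151 + 1 = 6192

By the generalised pigeonhole principle, to guarantee some box contains ≥ r objects we need more than (r − 1) · k objects total. Threshold: n = (r − 1) · k + 1. With r = 42 and k = 151: n = 41 · 151 + 1 = 6191 + 1 = 6192. For n = 6191 = 41 · 151, we can put exactly 41 objects in every box, avoiding 42 in any single one — so 6192 is tight.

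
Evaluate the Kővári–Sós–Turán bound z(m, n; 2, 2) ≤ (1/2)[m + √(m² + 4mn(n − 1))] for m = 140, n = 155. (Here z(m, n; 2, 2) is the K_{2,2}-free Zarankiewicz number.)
z(140, 155; 2, 2) ≤ (1/2)[140 + √(140² + 4·140·155·154)] = (1/2)[140 + √13386800] = 1899.3988

Kővári–Sós–Turán: let r_1, ..., r_140 be the row sums and z = Σ r_i the total number of 1s. Each pair of columns can share at most one row with both entries 1 (else a 2×2 all-ones block appears), so Σ_i C(r_i, 2) ≤ C(155, 2) = 11935. By convexity Σ_i C(r_i, 2) ≥ 140·C(z/140, 2) = z(z − 140)/(2·140), giving z² − 140z − 140·155·154 ≤ 0 and hence z ≤ (1/2)[140 + √(19600 + 4·3341800)] = (1/2)[140 + √13386800] ≈ (1/2)(140 + 3658.7976) = 1899.3988.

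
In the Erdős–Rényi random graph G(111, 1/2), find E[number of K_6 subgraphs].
E[# K_6] = C(111, 6) · (1/2)^C(6, 2) = 2264243157 / 2^15 ≈ 69099.217438

For each 6-subset S of vertices (there are C(111, 6) = 2264243157 such S), let X_S = 1 if S induces a K_6 (all C(6, 2) = 15 edges present). Then P(X_S = 1) = (1/2)^15 = 1/32768. By linearity of expectation, E[# K_6] = C(111, 6) · (1/2)^15 = 2264243157 / 32768 ≈ 69099.217438.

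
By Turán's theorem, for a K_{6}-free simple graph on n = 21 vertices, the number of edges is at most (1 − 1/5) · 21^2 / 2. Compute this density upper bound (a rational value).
Turán density bound = (4/5) · 21^2/2 = 882/5 ≈ 176.4

Turán's theorem: ex(n, K_{r+1}) is achieved by the complete r-partite Turán graph T(n, r) with parts as balanced as possible, and is at most (1 − 1/r) · n^2/2. For r = 5, n = 21: the density bound is (4/5) · 441/2 = 882/5 ≈ 176.4. The integer-valued extremum is e(T(21, 5)) = 176, which is strictly less than the density bound 882/5 since 5 ∤ 21 (the parts of T(21, 5) cannot all be equal).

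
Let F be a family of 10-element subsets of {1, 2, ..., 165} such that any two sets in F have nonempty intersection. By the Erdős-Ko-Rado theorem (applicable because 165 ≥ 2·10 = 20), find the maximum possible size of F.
max |F| = C(164, 9) = 189150613762032

Erdős-Ko-Rado (1961): when n ≥ 2k, max |F| = C(n−1, k−1). The bound is attained by the star {A : i ∈ A} for any fixed i ∈ [n]. Here C(165−1, 10−1) = C(164, 9) = 189150613762032.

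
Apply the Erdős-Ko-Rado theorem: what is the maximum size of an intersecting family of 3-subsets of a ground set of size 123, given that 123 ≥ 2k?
max |F| = C(122, 2) = 7381

Erdős-Ko-Rado (1961): when n ≥ 2k, max |F| = C(n−1, k−1). The bound is attained by the star {A : i ∈ A} for any fixed i ∈ [n]. Here C(123−1, 3−1) = C(122, 2) = 7381.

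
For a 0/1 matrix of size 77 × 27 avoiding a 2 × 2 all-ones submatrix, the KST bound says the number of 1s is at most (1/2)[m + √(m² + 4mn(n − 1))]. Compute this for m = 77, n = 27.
z(77, 27; 2, 2) ≤ (1/2)[77 + √(77² + 4·77·27·26)] = (1/2)[77 + √222145] = 274.1613

Kővári–Sós–Turán: let r_1, ..., r_77 be the row sums and z = Σ r_i the total number of 1s. Each pair of columns can share at most one row with both entries 1 (else a 2×2 all-ones block appears), so Σ_i C(r_i, 2) ≤ C(27, 2) = 351. By convexity Σ_i C(r_i, 2) ≥ 77·C(z/77, 2) = z(z − 77)/(2·77), giving z² − 77z − 77·27·26 ≤ 0 and hence z ≤ (1/2)[77 + √(5929 + 4·54054)] = (1/2)[77 + √222145] ≈ (1/2)(77 + 471.3226) = 274.1613.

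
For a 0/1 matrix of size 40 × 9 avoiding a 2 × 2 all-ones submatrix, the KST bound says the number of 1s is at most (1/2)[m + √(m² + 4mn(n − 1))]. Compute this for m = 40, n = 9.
z(40, 9; 2, 2) ≤ (1/2)[40 + √(40² + 4·40·9·8)] = (1/2)[40 + √13120] = 77.2713

Kővári–Sós–Turán: let r_1, ..., r_40 be the row sums and z = Σ r_i the total number of 1s. Each pair of columns can share at most one row with both entries 1 (else a 2×2 all-ones block appears), so Σ_i C(r_i, 2) ≤ C(9, 2) = 36. By convexity Σ_i C(r_i, 2) ≥ 40·C(z/40, 2) = z(z − 40)/(2·40), giving z² − 40z − 40·9·8 ≤ 0 and hence z ≤ (1/2)[40 + √(1600 + 4·2880)] = (1/2)[40 + √13120] ≈ (1/2)(40 + 114.5426) = 77.2713.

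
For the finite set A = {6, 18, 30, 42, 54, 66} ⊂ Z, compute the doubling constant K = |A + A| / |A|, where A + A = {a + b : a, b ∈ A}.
K = |A + A| / |A| = 11/6

Enumerate A + A = {a + b : a, b ∈ A}. With |A| = 6, there are |A|^2 = 36 ordered sum pairs; collecting distinct values, A + A = {12, 24, 36, 48, 60, 72, 84, 96, 108, 120, 132}, so |A + A| = 11. Thus K = 11/6. Here |A + A| = 2|A| − 1 = 11, the minimum possible — so K = 11/6 is minimal, which holds iff A is an arithmetic progression.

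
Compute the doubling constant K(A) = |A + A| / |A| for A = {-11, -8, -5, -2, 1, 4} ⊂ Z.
K = |A + A| / |A| = 11/6

Enumerate A + A = {a + b : a, b ∈ A}. With |A| = 6, there are |A|^2 = 36 ordered sum pairs; collecting distinct values, A + A = {-22, -19, -16, -13, -10, -7, -4, -1, 2, 5, 8}, so |A + A| = 11. Thus K = 11/6. Here |A + A| = 2|A| − 1 = 11, the minimum possible — so K = 11/6 is minimal, which holds iff A is an arithmetic progression.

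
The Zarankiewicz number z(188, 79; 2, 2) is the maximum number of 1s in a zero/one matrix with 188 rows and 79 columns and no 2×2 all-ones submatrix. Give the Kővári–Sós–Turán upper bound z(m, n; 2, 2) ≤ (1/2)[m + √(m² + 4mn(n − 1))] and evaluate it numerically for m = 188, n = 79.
z(188, 79; 2, 2) ≤ (1/2)[188 + √(188² + 4·188·79·78)] = (1/2)[188 + √4669168] = 1174.4129

Kővári–Sós–Turán: let r_1, ..., r_188 be the row sums and z = Σ r_i the total number of 1s. Each pair of columns can share at most one row with both entries 1 (else a 2×2 all-ones block appears), so Σ_i C(r_i, 2) ≤ C(79, 2) = 3081. By convexity Σ_i C(r_i, 2) ≥ 188·C(z/188, 2) = z(z − 188)/(2·188), giving z² − 188z − 188·79·78 ≤ 0 and hence z ≤ (1/2)[188 + √(35344 + 4·1158456)] = (1/2)[188 + √4669168] ≈ (1/2)(188 + 2160.8258) = 1174.4129.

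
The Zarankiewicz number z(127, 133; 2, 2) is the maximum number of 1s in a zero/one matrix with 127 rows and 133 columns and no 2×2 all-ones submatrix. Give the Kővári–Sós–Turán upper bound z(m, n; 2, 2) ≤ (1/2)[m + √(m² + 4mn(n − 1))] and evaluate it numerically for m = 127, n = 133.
z(127, 133; 2, 2) ≤ (1/2)[127 + √(127² + 4·127·133·132)] = (1/2)[127 + √8934577] = 1558.0381

Kővári–Sós–Turán: let r_1, ..., r_127 be the row sums and z = Σ r_i the total number of 1s. Each pair of columns can share at most one row with both entries 1 (else a 2×2 all-ones block appears), so Σ_i C(r_i, 2) ≤ C(133, 2) = 8778. By convexity Σ_i C(r_i, 2) ≥ 127·C(z/127, 2) = z(z − 127)/(2·127), giving z² − 127z − 127·133·132 ≤ 0 and hence z ≤ (1/2)[127 + √(16129 + 4·2229612)] = (1/2)[127 + √8934577] ≈ (1/2)(127 + 2989.0763) = 1558.0381.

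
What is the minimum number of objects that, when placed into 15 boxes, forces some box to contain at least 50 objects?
n = (50 − 1)·15 + 1 = 736

By the generalised pigeonhole principle, to guarantee some box contains ≥ r objects we need more than (r − 1) · k objects total. Threshold: n = (r − 1) · k + 1. With r = 50 and k = 15: n = 49 · 15 + 1 = 735 + 1 = 736. For n = 735 = 49 · 15, we can put exactly 49 objects in every box, avoiding 50 in any single one — so 736 is tight.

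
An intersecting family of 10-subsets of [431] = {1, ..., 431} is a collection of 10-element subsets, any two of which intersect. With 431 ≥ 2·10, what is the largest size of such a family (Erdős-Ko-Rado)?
max |F| = C(430, 9) = 1273067886297543050

Erdős-Ko-Rado (1961): when n ≥ 2k, max |F| = C(n−1, k−1). The bound is attained by the star {A : i ∈ A} for any fixed i ∈ [n]. Here C(431−1, 10−1) = C(430, 9) = 1273067886297543050.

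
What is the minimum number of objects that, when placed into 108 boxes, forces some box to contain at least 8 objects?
n = (8 − 1)·108 + 1 = 757

By the generalised pigeonhole principle, to guarantee some box contains ≥ r objects we need more than (r − 1) · k objects total. Threshold: n = (r − 1) · k + 1. With r = 8 and k = 108: n = 7 · 108 + 1 = 756 + 1 = 757. For n = 756 = 7 · 108, we can put exactly 7 objects in every box, avoiding 8 in any single one — so 757 is tight.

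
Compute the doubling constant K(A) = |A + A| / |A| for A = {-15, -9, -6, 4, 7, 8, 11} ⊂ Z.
K = |A + A| / |A| = 25/7

Enumerate A + A = {a + b : a, b ∈ A}. With |A| = 7, there are |A|^2 = 49 ordered sum pairs; collecting distinct values, A + A = {-30, -24, -21, -18, -15, -12, -11, -8, -7, -5, -4, -2, -1, 1, 2, 5, 8, 11, 12, 14, 15, 16, 18, 19, 22}, so |A + A| = 25. Thus K = 25/7. For comparison, the minimum possible |A + A| over all 7-element sets is 2·7 − 1 = 13 (so min K = 13/7), attained only by arithmetic progressions.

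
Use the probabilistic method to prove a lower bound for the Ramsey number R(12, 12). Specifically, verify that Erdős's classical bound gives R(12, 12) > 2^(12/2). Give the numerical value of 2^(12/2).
2^(12/2) = 64; so R(12, 12) > 64

Colour each edge of K_n uniformly at random with red/blue. The expected number of monochromatic K_12 is C(n, 12) · 2 · 2^(−C(12,2)). If C(n, 12) · 2^(1 − C(12,2)) < 1, then with positive probability no monochromatic K_12 exists, so R(12, 12) > n. The standard estimate C(n, 12) ≤ n^12/12! shows this inequality holds whenever n ≤ 2^(12/2) (since 12! · 2^(C(12,2) − 1) > 2^(12^2/2) ≥ n^12). Hence R(12, 12) > 2^(12/2) = 64.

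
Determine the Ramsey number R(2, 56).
R(2, 56) = 56

R(2, k) = k for all k ≥ 2: in a 2-colouring of K_k, either some edge is red (a red K_2) or all edges are blue (a blue K_k). And K_{55} coloured all-blue has no blue K_56, so R(2, 56) > 55. Hence R(2, 56) = 56.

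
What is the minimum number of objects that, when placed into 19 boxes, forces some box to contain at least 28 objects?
n = (28 − 1)·19 + 1 = 514

By the generalised pigeonhole principle, to guarantee some box contains ≥ r objects we need more than (r − 1) · k objects total. Threshold: n = (r − 1) · k + 1. With r = 28 and k = 19: n = 27 · 19 + 1 = 513 + 1 = 514. For n = 513 = 27 · 19, we can put exactly 27 objects in every box, avoiding 28 in any single one — so 514 is tight.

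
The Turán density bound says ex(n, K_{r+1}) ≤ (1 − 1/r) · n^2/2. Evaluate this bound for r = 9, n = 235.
Turán density bound = (8/9) · 235^2/2 = 220900/9 ≈ 24544.4444

Turán's theorem: ex(n, K_{r+1}) is achieved by the complete r-partite Turán graph T(n, r) with parts as balanced as possible, and is at most (1 − 1/r) · n^2/2. For r = 9, n = 235: the density bound is (8/9) · 55225/2 = 220900/9 ≈ 24544.4444. The integer-valued extremum is e(T(235, 9)) = 24544, which is strictly less than the density bound 220900/9 since 9 ∤ 235 (the parts of T(235, 9) cannot all be equal).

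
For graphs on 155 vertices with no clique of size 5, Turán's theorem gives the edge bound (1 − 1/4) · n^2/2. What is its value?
Turán density bound = (3/4) · 155^2/2 = 72075/8 ≈ 9009.375

Turán's theorem: ex(n, K_{r+1}) is achieved by the complete r-partite Turán graph T(n, r) with parts as balanced as possible, and is at most (1 − 1/r) · n^2/2. For r = 4, n = 155: the density bound is (3/4) · 24025/2 = 72075/8 ≈ 9009.375. The integer-valued extremum is e(T(155, 4)) = 9009, which is strictly less than the density bound 72075/8 since 4 ∤ 155 (the parts of T(155, 4) cannot all be equal).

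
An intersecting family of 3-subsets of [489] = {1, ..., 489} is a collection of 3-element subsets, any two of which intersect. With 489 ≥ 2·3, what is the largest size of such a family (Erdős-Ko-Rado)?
max |F| = C(488, 2) = 118828

Erdős-Ko-Rado (1961): when n ≥ 2k, max |F| = C(n−1, k−1). The bound is attained by the star {A : i ∈ A} for any fixed i ∈ [n]. Here C(489−1, 3−1) = C(488, 2) = 118828.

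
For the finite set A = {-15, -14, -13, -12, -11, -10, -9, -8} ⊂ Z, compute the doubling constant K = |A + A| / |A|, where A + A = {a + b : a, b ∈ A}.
K = |A + A| / |A| = 15/8

Enumerate A + A = {a + b : a, b ∈ A}. With |A| = 8, there are |A|^2 = 64 ordered sum pairs; collecting distinct values, A + A = {-30, -29, -28, -27, -26, -25, -24, -23, -22, -21, -20, -19, -18, -17, -16}, so |A + A| = 15. Thus K = 15/8. Here |A + A| = 2|A| − 1 = 15, the minimum possible — so K = 15/8 is minimal, which holds iff A is an arithmetic progression.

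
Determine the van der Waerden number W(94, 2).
W(94, 2) = 94 + 1 = 95

A 2-term AP is any pair of integers, so a monochromatic 2-AP exists iff some colour is used at least twice. With 94 colours, the colouring i ↦ i on {1, ..., 94} uses each colour once, avoiding any monochromatic pair, so W(94, 2) > 94. For {1, ..., 95}, pigeonhole forces two integers of the same colour, which form a monochromatic 2-AP. Hence W(94, 2) = 95.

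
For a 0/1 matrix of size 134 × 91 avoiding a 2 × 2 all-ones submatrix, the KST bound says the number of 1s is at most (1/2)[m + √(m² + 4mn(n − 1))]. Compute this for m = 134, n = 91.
z(134, 91; 2, 2) ≤ (1/2)[134 + √(134² + 4·134·91·90)] = (1/2)[134 + √4407796] = 1116.7376

Kővári–Sós–Turán: let r_1, ..., r_134 be the row sums and z = Σ r_i the total number of 1s. Each pair of columns can share at most one row with both entries 1 (else a 2×2 all-ones block appears), so Σ_i C(r_i, 2) ≤ C(91, 2) = 4095. By convexity Σ_i C(r_i, 2) ≥ 134·C(z/134, 2) = z(z − 134)/(2·134), giving z² − 134z − 134·91·90 ≤ 0 and hence z ≤ (1/2)[134 + √(17956 + 4·1097460)] = (1/2)[134 + √4407796] ≈ (1/2)(134 + 2099.4752) = 1116.7376.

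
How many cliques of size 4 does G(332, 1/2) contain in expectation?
E[# K_4] = C(332, 4) · (1/2)^C(4, 2) = 497123935 / 2^6 = 7767561.484375

For each 4-subset S of vertices (there are C(332, 4) = 497123935 such S), let X_S = 1 if S induces a K_4 (all C(4, 2) = 6 edges present). Then P(X_S = 1) = (1/2)^6 = 1/64. By linearity of expectation, E[# K_4] = C(332, 4) · (1/2)^6 = 497123935 / 64 = 7767561.484375.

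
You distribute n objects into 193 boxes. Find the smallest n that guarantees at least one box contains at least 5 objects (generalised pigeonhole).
n = (5 − 1)·193 + 1 = 773

By the generalised pigeonhole principle, to guarantee some box contains ≥ r objects we need more than (r − 1) · k objects total. Threshold: n = (r − 1) · k + 1. With r = 5 and k = 193: n = 4 · 193 + 1 = 772 + 1 = 773. For n = 772 = 4 · 193, we can put exactly 4 objects in every box, avoiding 5 in any single one — so 773 is tight.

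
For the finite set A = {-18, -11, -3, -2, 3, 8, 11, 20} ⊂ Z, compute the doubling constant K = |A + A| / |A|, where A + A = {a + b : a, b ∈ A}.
K = |A + A| / |A| = 33/8

Enumerate A + A = {a + b : a, b ∈ A}. With |A| = 8, there are |A|^2 = 64 ordered sum pairs; collecting distinct values, A + A = {-36, -29, -22, -21, -20, -15, -14, -13, -10, -8, -7, -6, -5, -4, -3, 0, 1, 2, 5, 6, 8, 9, 11, 14, 16, 17, 18, 19, 22, 23, 28, 31, 40}, so |A + A| = 33. Thus K = 33/8. For comparison, the minimum possible |A + A| over all 8-element sets is 2·8 − 1 = 15 (so min K = 15/8), attained only by arithmetic progressions.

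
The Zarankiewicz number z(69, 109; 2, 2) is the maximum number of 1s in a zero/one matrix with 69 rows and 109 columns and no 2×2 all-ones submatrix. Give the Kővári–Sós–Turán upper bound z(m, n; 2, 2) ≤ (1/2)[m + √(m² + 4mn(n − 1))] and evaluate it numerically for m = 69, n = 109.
z(69, 109; 2, 2) ≤ (1/2)[69 + √(69² + 4·69·109·108)] = (1/2)[69 + √3253833] = 936.4192

Kővári–Sós–Turán: let r_1, ..., r_69 be the row sums and z = Σ r_i the total number of 1s. Each pair of columns can share at most one row with both entries 1 (else a 2×2 all-ones block appears), so Σ_i C(r_i, 2) ≤ C(109, 2) = 5886. By convexity Σ_i C(r_i, 2) ≥ 69·C(z/69, 2) = z(z − 69)/(2·69), giving z² − 69z − 69·109·108 ≤ 0 and hence z ≤ (1/2)[69 + √(4761 + 4·812268)] = (1/2)[69 + √3253833] ≈ (1/2)(69 + 1803.8384) = 936.4192.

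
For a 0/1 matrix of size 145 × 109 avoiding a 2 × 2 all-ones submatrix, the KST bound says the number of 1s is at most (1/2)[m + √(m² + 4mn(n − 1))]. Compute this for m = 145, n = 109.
z(145, 109; 2, 2) ≤ (1/2)[145 + √(145² + 4·145·109·108)] = (1/2)[145 + √6848785] = 1381.0092

Kővári–Sós–Turán: let r_1, ..., r_145 be the row sums and z = Σ r_i the total number of 1s. Each pair of columns can share at most one row with both entries 1 (else a 2×2 all-ones block appears), so Σ_i C(r_i, 2) ≤ C(109, 2) = 5886. By convexity Σ_i C(r_i, 2) ≥ 145·C(z/145, 2) = z(z − 145)/(2·145), giving z² − 145z − 145·109·108 ≤ 0 and hence z ≤ (1/2)[145 + √(21025 + 4·1706940)] = (1/2)[145 + √6848785] ≈ (1/2)(145 + 2617.0183) = 1381.0092.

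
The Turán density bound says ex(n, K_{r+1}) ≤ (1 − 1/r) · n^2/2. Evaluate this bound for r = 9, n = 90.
Turán density bound = (8/9) · 90^2/2 = 3600

Turán's theorem: ex(n, K_{r+1}) is achieved by the complete r-partite Turán graph T(n, r) with parts as balanced as possible, and is at most (1 − 1/r) · n^2/2. For r = 9, n = 90: the density bound is (8/9) · 8100/2 = 3600. Since 9 ∣ 90, the Turán graph T(90, 9) has parts of equal size 10, and its edge count e(T(90, 9)) = 3600 attains the density bound exactly.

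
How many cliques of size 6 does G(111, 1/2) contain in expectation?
E[# K_6] = C(111, 6) · (1/2)^C(6, 2) = 2264243157 / 2^15 ≈ 69099.217438

For each 6-subset S of vertices (there are C(111, 6) = 2264243157 such S), let X_S = 1 if S induces a K_6 (all C(6, 2) = 15 edges present). Then P(X_S = 1) = (1/2)^15 = 1/32768. By linearity of expectation, E[# K_6] = C(111, 6) · (1/2)^15 = 2264243157 / 32768 ≈ 69099.217438.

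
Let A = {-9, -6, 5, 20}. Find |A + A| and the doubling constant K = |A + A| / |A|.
K = |A + A| / |A| = 10/4 = 5/2

Enumerate A + A = {a + b : a, b ∈ A}. With |A| = 4, there are |A|^2 = 16 ordered sum pairs; collecting distinct values, A + A = {-18, -15, -12, -4, -1, 10, 11, 14, 25, 40}, so |A + A| = 10. Thus K = 10/4 = 5/2. For comparison, the minimum possible |A + A| over all 4-element sets is 2·4 − 1 = 7 (so min K = 7/4), attained only by arithmetic progressions.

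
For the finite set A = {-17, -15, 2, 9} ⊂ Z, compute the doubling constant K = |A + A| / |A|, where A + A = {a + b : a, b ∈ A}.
K = |A + A| / |A| = 10/4 = 5/2

Enumerate A + A = {a + b : a, b ∈ A}. With |A| = 4, there are |A|^2 = 16 ordered sum pairs; collecting distinct values, A + A = {-34, -32, -30, -15, -13, -8, -6, 4, 11, 18}, so |A + A| = 10. Thus K = 10/4 = 5/2. For comparison, the minimum possible |A + A| over all 4-element sets is 2·4 − 1 = 7 (so min K = 7/4), attained only by arithmetic progressions.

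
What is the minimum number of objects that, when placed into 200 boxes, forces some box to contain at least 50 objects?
n = (50 − 1)·200 + 1 = 9801

By the generalised pigeonhole principle, to guarantee some box contains ≥ r objects we need more than (r − 1) · k objects total. Threshold: n = (r − 1) · k + 1. With r = 50 and k = 200: n = 49 · 200 + 1 = 9800 + 1 = 9801. For n = 9800 = 49 · 200, we can put exactly 49 objects in every box, avoiding 50 in any single one — so 9801 is tight.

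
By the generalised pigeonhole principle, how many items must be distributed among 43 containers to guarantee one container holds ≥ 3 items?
n = (3 − 1)·43 + 1 = 87

By the generalised pigeonhole principle, to guarantee some box contains ≥ r objects we need more than (r − 1) · k objects total. Threshold: n = (r − 1) · k + 1. With r = 3 and k = 43: n = 2 · 43 + 1 = 86 + 1 = 87. For n = 86 = 2 · 43, we can put exactly 2 objects in every box, avoiding 3 in any single one — so 87 is tight.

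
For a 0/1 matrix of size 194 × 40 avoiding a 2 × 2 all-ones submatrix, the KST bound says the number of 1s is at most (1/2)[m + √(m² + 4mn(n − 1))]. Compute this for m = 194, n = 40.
z(194, 40; 2, 2) ≤ (1/2)[194 + √(194² + 4·194·40·39)] = (1/2)[194 + √1248196] = 655.6135

Kővári–Sós–Turán: let r_1, ..., r_194 be the row sums and z = Σ r_i the total number of 1s. Each pair of columns can share at most one row with both entries 1 (else a 2×2 all-ones block appears), so Σ_i C(r_i, 2) ≤ C(40, 2) = 780. By convexity Σ_i C(r_i, 2) ≥ 194·C(z/194, 2) = z(z − 194)/(2·194), giving z² − 194z − 194·40·39 ≤ 0 and hence z ≤ (1/2)[194 + √(37636 + 4·302640)] = (1/2)[194 + √1248196] ≈ (1/2)(194 + 1117.2269) = 655.6135.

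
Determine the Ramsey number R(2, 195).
R(2, 195) = 195

R(2, k) = k for all k ≥ 2: in a 2-colouring of K_k, either some edge is red (a red K_2) or all edges are blue (a blue K_k). And K_{194} coloured all-blue has no blue K_195, so R(2, 195) > 194. Hence R(2, 195) = 195.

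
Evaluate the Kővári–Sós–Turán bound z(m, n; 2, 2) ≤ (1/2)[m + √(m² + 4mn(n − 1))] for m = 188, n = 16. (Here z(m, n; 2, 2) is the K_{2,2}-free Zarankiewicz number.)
z(188, 16; 2, 2) ≤ (1/2)[188 + √(188² + 4·188·16·15)] = (1/2)[188 + √215824] = 326.2843

Kővári–Sós–Turán: let r_1, ..., r_188 be the row sums and z = Σ r_i the total number of 1s. Each pair of columns can share at most one row with both entries 1 (else a 2×2 all-ones block appears), so Σ_i C(r_i, 2) ≤ C(16, 2) = 120. By convexity Σ_i C(r_i, 2) ≥ 188·C(z/188, 2) = z(z − 188)/(2·188), giving z² − 188z − 188·16·15 ≤ 0 and hence z ≤ (1/2)[188 + √(35344 + 4·45120)] = (1/2)[188 + √215824] ≈ (1/2)(188 + 464.5686) = 326.2843.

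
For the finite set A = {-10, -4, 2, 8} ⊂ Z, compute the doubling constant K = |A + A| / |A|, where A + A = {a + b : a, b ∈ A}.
K = |A + A| / |A| = 7/4

Enumerate A + A = {a + b : a, b ∈ A}. With |A| = 4, there are |A|^2 = 16 ordered sum pairs; collecting distinct values, A + A = {-20, -14, -8, -2, 4, 10, 16}, so |A + A| = 7. Thus K = 7/4. Here |A + A| = 2|A| − 1 = 7, the minimum possible — so K = 7/4 is minimal, which holds iff A is an arithmetic progression.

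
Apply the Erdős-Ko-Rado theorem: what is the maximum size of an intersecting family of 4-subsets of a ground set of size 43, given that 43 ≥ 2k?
max |F| = C(42, 3) = 11480

Erdős-Ko-Rado (1961): when n ≥ 2k, max |F| = C(n−1, k−1). The bound is attained by the star {A : i ∈ A} for any fixed i ∈ [n]. Here C(43−1, 4−1) = C(42, 3) = 11480.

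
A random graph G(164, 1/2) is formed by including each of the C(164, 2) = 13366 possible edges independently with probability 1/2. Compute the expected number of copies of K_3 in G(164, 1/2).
E[# K_3] = C(164, 3) · (1/2)^C(3, 2) = 721764 / 2^3 = 180441/2 = 90220.5

For each 3-subset S of vertices (there are C(164, 3) = 721764 such S), let X_S = 1 if S induces a K_3 (all C(3, 2) = 3 edges present). Then P(X_S = 1) = (1/2)^3 = 1/8. By linearity of expectation, E[# K_3] = C(164, 3) · (1/2)^3 = 721764 / 8 = 180441/2 = 90220.5.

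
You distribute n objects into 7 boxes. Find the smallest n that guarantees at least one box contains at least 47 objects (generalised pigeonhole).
n = (47 − 1)·7 + 1 = 323

By the generalised pigeonhole principle, to guarantee some box contains ≥ r objects we need more than (r − 1) · k objects total. Threshold: n = (r − 1) · k + 1. With r = 47 and k = 7: n = 46 · 7 + 1 = 322 + 1 = 323. For n = 322 = 46 · 7, we can put exactly 46 objects in every box, avoiding 47 in any single one — so 323 is tight.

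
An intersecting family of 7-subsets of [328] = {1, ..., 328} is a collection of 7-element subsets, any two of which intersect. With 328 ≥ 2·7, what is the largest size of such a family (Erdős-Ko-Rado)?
max |F| = C(327, 6) = 1621509963255

Erdős-Ko-Rado (1961): when n ≥ 2k, max |F| = C(n−1, k−1). The bound is attained by the star {A : i ∈ A} for any fixed i ∈ [n]. Here C(328−1, 7−1) = C(327, 6) = 1621509963255.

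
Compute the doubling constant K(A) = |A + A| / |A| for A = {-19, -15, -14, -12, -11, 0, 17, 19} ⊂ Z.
K = |A + A| / |A| = 32/8 = 4

Enumerate A + A = {a + b : a, b ∈ A}. With |A| = 8, there are |A|^2 = 64 ordered sum pairs; collecting distinct values, A + A = {-38, -34, -33, -31, -30, -29, -28, -27, -26, -25, -24, -23, -22, -19, -15, -14, -12, -11, -2, 0, 2, 3, 4, 5, 6, 7, 8, 17, 19, 34, 36, 38}, so |A + A| = 32. Thus K = 32/8 = 4. For comparison, the minimum possible |A + A| over all 8-element sets is 2·8 − 1 = 15 (so min K = 15/8), attained only by arithmetic progressions.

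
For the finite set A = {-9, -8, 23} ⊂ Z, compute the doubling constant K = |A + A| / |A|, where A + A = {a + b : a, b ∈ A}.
K = |A + A| / |A| = 6/3 = 2

Enumerate A + A = {a + b : a, b ∈ A}. With |A| = 3, there are |A|^2 = 9 ordered sum pairs; collecting distinct values, A + A = {-18, -17, -16, 14, 15, 46}, so |A + A| = 6. Thus K = 6/3 = 2. For comparison, the minimum possible |A + A| over all 3-element sets is 2·3 − 1 = 5 (so min K = 5/3), attained only by arithmetic progressions.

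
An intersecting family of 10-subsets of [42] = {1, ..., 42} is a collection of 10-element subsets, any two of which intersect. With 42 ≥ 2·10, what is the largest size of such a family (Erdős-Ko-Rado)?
max |F| = C(41, 9) = 350343565

Erdős-Ko-Rado (1961): when n ≥ 2k, max |F| = C(n−1, k−1). The bound is attained by the star {A : i ∈ A} for any fixed i ∈ [n]. Here C(42−1, 10−1) = C(41, 9) = 350343565.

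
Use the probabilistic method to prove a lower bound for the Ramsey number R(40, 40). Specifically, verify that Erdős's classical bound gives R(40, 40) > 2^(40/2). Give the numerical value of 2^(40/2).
2^(40/2) = 1048576; so R(40, 40) > 1048576

Colour each edge of K_n uniformly at random with red/blue. The expected number of monochromatic K_40 is C(n, 40) · 2 · 2^(−C(40,2)). If C(n, 40) · 2^(1 − C(40,2)) < 1, then with positive probability no monochromatic K_40 exists, so R(40, 40) > n. The standard estimate C(n, 40) ≤ n^40/40! shows this inequality holds whenever n ≤ 2^(40/2) (since 40! · 2^(C(40,2) − 1) > 2^(40^2/2) ≥ n^40). Hence R(40, 40) > 2^(40/2) = 1048576.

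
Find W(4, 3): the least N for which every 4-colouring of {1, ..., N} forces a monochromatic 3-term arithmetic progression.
W(4, 3) = 76

W(4, 3) = 76. The lower bound W(4, 3) > 75 comes from an explicit good 4-colouring of [1, 75]; the upper bound W(4, 3) ≤ 76 was verified by exhaustive search over 4-colourings of [1, 76].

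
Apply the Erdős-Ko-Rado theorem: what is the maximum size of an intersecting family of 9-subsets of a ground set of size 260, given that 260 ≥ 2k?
max |F| = C(259, 8) = 450263760607584

Erdős-Ko-Rado (1961): when n ≥ 2k, max |F| = C(n−1, k−1). The bound is attained by the star {A : i ∈ A} for any fixed i ∈ [n]. Here C(260−1, 9−1) = C(259, 8) = 450263760607584.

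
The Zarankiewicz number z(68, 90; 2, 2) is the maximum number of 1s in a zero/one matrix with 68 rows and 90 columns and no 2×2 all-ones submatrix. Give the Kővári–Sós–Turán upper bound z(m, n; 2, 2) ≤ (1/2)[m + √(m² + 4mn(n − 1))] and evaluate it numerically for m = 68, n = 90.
z(68, 90; 2, 2) ≤ (1/2)[68 + √(68² + 4·68·90·89)] = (1/2)[68 + √2183344] = 772.8071

Kővári–Sós–Turán: let r_1, ..., r_68 be the row sums and z = Σ r_i the total number of 1s. Each pair of columns can share at most one row with both entries 1 (else a 2×2 all-ones block appears), so Σ_i C(r_i, 2) ≤ C(90, 2) = 4005. By convexity Σ_i C(r_i, 2) ≥ 68·C(z/68, 2) = z(z − 68)/(2·68), giving z² − 68z − 68·90·89 ≤ 0 and hence z ≤ (1/2)[68 + √(4624 + 4·544680)] = (1/2)[68 + √2183344] ≈ (1/2)(68 + 1477.6143) = 772.8071.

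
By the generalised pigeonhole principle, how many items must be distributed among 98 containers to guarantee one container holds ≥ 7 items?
n = (7 − 1)·98 + 1 = 589

By the generalised pigeonhole principle, to guarantee some box contains ≥ r objects we need more than (r − 1) · k objects total. Threshold: n = (r − 1) · k + 1. With r = 7 and k = 98: n = 6 · 98 + 1 = 588 + 1 = 589. For n = 588 = 6 · 98, we can put exactly 6 objects in every box, avoiding 7 in any single one — so 589 is tight.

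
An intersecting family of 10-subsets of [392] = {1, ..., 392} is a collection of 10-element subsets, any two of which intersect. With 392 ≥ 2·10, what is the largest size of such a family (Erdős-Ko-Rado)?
max |F| = C(391, 9) = 536473971710831440

Erdős-Ko-Rado (1961): when n ≥ 2k, max |F| = C(n−1, k−1). The bound is attained by the star {A : i ∈ A} for any fixed i ∈ [n]. Here C(392−1, 10−1) = C(391, 9) = 536473971710831440.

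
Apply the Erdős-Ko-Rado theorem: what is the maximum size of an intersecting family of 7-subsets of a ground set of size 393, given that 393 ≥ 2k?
max |F| = C(392, 6) = 4849391277276

The Erdős-Ko-Rado theorem states: for n ≥ 2k, an intersecting family of k-subsets of an n-element set has size at most C(n − 1, k − 1), with equality for 'star' families {A ⊆ [n] : |A| = k, i ∈ A} (fix an element i). For n = 393, k = 7: C(392, 6) = 4849391277276.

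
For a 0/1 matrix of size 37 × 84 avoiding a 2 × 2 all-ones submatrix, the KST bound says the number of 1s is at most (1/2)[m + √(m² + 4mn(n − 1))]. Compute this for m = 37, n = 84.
z(37, 84; 2, 2) ≤ (1/2)[37 + √(37² + 4·37·84·83)] = (1/2)[37 + √1033225] = 526.7384

Kővári–Sós–Turán: let r_1, ..., r_37 be the row sums and z = Σ r_i the total number of 1s. Each pair of columns can share at most one row with both entries 1 (else a 2×2 all-ones block appears), so Σ_i C(r_i, 2) ≤ C(84, 2) = 3486. By convexity Σ_i C(r_i, 2) ≥ 37·C(z/37, 2) = z(z − 37)/(2·37), giving z² − 37z − 37·84·83 ≤ 0 and hence z ≤ (1/2)[37 + √(1369 + 4·257964)] = (1/2)[37 + √1033225] ≈ (1/2)(37 + 1016.4768) = 526.7384.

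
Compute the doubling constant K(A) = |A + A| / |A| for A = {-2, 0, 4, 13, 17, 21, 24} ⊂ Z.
K = |A + A| / |A| = 25/7

Enumerate A + A = {a + b : a, b ∈ A}. With |A| = 7, there are |A|^2 = 49 ordered sum pairs; collecting distinct values, A + A = {-4, -2, 0, 2, 4, 8, 11, 13, 15, 17, 19, 21, 22, 24, 25, 26, 28, 30, 34, 37, 38, 41, 42, 45, 48}, so |A + A| = 25. Thus K = 25/7. For comparison, the minimum possible |A + A| over all 7-element sets is 2·7 − 1 = 13 (so min K = 13/7), attained only by arithmetic progressions.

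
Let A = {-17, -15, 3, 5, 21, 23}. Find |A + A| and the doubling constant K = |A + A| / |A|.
K = |A + A| / |A| = 16/6 = 8/3

Enumerate A + A = {a + b : a, b ∈ A}. With |A| = 6, there are |A|^2 = 36 ordered sum pairs; collecting distinct values, A + A = {-34, -32, -30, -14, -12, -10, 4, 6, 8, 10, 24, 26, 28, 42, 44, 46}, so |A + A| = 16. Thus K = 16/6 = 8/3. For comparison, the minimum possible |A + A| over all 6-element sets is 2·6 − 1 = 11 (so min K = 11/6), attained only by arithmetic progressions.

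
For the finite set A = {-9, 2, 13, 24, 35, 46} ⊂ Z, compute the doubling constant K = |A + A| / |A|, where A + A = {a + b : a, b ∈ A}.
K = |A + A| / |A| = 11/6

Enumerate A + A = {a + b : a, b ∈ A}. With |A| = 6, there are |A|^2 = 36 ordered sum pairs; collecting distinct values, A + A = {-18, -7, 4, 15, 26, 37, 48, 59, 70, 81, 92}, so |A + A| = 11. Thus K = 11/6. Here |A + A| = 2|A| − 1 = 11, the minimum possible — so K = 11/6 is minimal, which holds iff A is an arithmetic progression.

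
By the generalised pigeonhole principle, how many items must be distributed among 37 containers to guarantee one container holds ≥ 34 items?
n = (34 − 1)·37 + 1 = 1222

By the generalised pigeonhole principle, to guarantee some box contains ≥ r objects we need more than (r − 1) · k objects total. Threshold: n = (r − 1) · k + 1. With r = 34 and k = 37: n = 33 · 37 + 1 = 1221 + 1 = 1222. For n = 1221 = 33 · 37, we can put exactly 33 objects in every box, avoiding 34 in any single one — so 1222 is tight.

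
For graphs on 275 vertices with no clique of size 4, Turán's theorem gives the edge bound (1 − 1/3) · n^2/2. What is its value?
Turán density bound = (2/3) · 275^2/2 = 75625/3 ≈ 25208.3333

Turán's theorem: ex(n, K_{r+1}) is achieved by the complete r-partite Turán graph T(n, r) with parts as balanced as possible, and is at most (1 − 1/r) · n^2/2. For r = 3, n = 275: the density bound is (2/3) · 75625/2 = 75625/3 ≈ 25208.3333. The integer-valued extremum is e(T(275, 3)) = 25208, which is strictly less than the density bound 75625/3 since 3 ∤ 275 (the parts of T(275, 3) cannot all be equal).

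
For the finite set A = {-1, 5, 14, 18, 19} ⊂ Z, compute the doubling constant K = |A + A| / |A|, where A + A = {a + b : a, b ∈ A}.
K = |A + A| / |A| = 15/5 = 3

Enumerate A + A = {a + b : a, b ∈ A}. With |A| = 5, there are |A|^2 = 25 ordered sum pairs; collecting distinct values, A + A = {-2, 4, 10, 13, 17, 18, 19, 23, 24, 28, 32, 33, 36, 37, 38}, so |A + A| = 15. Thus K = 15/5 = 3. For comparison, the minimum possible |A + A| over all 5-element sets is 2·5 − 1 = 9 (so min K = 9/5), attained only by arithmetic progressions.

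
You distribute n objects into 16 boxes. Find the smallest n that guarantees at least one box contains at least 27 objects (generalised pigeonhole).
n = (27 − 1)·16 + 1 = 417

By the generalised pigeonhole principle, to guarantee some box contains ≥ r objects we need more than (r − 1) · k objects total. Threshold: n = (r − 1) · k + 1. With r = 27 and k = 16: n = 26 · 16 + 1 = 416 + 1 = 417. For n = 416 = 26 · 16, we can put exactly 26 objects in every box, avoiding 27 in any single one — so 417 is tight.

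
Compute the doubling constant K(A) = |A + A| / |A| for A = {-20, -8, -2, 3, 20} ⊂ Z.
K = |A + A| / |A| = 15/5 = 3

Enumerate A + A = {a + b : a, b ∈ A}. With |A| = 5, there are |A|^2 = 25 ordered sum pairs; collecting distinct values, A + A = {-40, -28, -22, -17, -16, -10, -5, -4, 0, 1, 6, 12, 18, 23, 40}, so |A + A| = 15. Thus K = 15/5 = 3. For comparison, the minimum possible |A + A| over all 5-element sets is 2·5 − 1 = 9 (so min K = 9/5), attained only by arithmetic progressions.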